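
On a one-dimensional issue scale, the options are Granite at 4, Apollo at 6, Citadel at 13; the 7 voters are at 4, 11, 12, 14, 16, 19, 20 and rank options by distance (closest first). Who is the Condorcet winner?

Citadel

With single-peaked preferences on a line, the Condorcet winner is the candidate closest to the median voter.
The median voter (position 14) is closest to Citadel at 13.
Check: Citadel vs Apollo — voters closer to Citadel: 6 of 7.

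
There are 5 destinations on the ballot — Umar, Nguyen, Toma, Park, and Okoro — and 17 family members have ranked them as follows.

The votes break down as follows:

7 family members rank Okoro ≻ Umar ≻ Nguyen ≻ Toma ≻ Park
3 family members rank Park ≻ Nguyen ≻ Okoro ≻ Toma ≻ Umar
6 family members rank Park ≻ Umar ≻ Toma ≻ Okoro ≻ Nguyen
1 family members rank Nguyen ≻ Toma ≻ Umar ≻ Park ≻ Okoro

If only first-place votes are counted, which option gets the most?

First-place vote totals:
  Umar: 0
  Nguyen: 1
  Toma: 0
  Park: 9
  Okoro: 7
Park has the most first-place votes.

Park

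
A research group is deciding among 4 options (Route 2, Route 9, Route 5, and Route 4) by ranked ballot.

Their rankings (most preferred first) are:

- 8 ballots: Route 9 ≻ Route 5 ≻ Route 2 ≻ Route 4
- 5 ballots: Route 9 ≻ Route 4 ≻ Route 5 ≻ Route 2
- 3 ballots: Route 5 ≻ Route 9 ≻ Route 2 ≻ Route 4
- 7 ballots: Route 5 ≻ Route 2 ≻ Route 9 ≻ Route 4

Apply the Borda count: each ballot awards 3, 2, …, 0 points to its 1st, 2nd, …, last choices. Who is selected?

Borda scores:
  Route 2: 8·1 + 5·0 + 3·1 + 7·2 = 25
  Route 9: 8·3 + 5·3 + 3·2 + 7·1 = 52
  Route 5: 8·2 + 5·1 + 3·3 + 7·3 = 51
  Route 4: 8·0 + 5·2 + 3·0 + 7·0 = 10
Route 9 has the highest total.

Route 9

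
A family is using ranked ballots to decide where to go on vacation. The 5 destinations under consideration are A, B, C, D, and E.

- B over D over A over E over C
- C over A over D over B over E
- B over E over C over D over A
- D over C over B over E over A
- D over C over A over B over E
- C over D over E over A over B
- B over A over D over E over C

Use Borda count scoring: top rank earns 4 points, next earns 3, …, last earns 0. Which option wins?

Borda scores:
  A: 2 + 3 + 0 + 0 + 2 + 1 + 3 = 11
  B: 4 + 1 + 4 + 2 + 1 + 0 + 4 = 16
  C: 0 + 4 + 2 + 3 + 3 + 4 + 0 = 16
  D: 3 + 2 + 1 + 4 + 4 + 3 + 2 = 19
  E: 1 + 0 + 3 + 1 + 0 + 2 + 1 = 8
D has the highest total.

D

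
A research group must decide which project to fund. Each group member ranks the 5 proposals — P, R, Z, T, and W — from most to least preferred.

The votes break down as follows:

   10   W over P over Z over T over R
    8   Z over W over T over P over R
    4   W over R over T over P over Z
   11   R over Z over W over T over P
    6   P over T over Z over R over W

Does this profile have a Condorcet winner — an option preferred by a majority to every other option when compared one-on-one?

Head-to-head results (39 voters total):
P vs R: P wins 24–15.
P vs Z: P wins 20–19.
P vs T: T wins 23–16.
P vs W: W wins 33–6.
R vs Z: Z wins 24–15.
R vs T: T wins 24–15.
R vs W: W wins 22–17.
Z vs T: Z wins 29–10.
Z vs W: Z wins 25–14.
T vs W: W wins 33–6.
No candidate beats all others: P beats Z beats T beats P, a majority cycle.

No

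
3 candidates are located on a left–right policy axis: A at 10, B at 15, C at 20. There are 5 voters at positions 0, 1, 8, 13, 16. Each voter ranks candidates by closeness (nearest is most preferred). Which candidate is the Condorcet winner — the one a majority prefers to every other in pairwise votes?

A

With single-peaked preferences on a line, the Condorcet winner is the candidate closest to the median voter.
The median voter (position 8) is closest to A at 10.
Check: A vs C — voters closer to A: 4 of 5.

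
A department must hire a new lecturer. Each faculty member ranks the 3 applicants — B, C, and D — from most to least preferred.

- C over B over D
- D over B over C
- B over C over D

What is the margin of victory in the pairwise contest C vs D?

1

Ballots ranking C above D: 2.
Ballots ranking D above C: 1.
C wins 2–1, a margin of 1.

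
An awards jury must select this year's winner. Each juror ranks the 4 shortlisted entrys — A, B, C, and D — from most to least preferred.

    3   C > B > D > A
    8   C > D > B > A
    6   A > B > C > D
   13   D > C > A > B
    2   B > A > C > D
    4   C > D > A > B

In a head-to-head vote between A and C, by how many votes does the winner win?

20

Ballots ranking A above C: 6+2 = 8.
Ballots ranking C above A: 3+8+13+4 = 28.
C wins 28–8, a margin of 20.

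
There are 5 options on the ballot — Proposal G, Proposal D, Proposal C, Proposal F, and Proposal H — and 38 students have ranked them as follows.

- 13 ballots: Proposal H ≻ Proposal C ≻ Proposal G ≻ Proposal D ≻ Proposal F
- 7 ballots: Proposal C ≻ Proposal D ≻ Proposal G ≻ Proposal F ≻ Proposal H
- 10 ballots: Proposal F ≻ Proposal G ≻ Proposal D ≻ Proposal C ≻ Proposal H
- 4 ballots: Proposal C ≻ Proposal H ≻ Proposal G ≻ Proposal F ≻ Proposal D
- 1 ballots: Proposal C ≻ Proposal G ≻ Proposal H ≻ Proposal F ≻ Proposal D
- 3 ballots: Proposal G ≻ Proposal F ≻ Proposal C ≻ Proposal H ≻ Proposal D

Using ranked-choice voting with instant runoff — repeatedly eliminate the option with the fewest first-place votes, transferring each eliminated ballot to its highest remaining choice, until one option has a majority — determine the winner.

Proposal F

Round 1: Proposal H 13, Proposal C 12, Proposal F 10, Proposal G 3, Proposal D 0. Proposal D has the fewest and is eliminated.
Round 2: Proposal H 13, Proposal C 12, Proposal F 10, Proposal G 3. Proposal G has the fewest and is eliminated.
Round 3: Proposal F 13, Proposal H 13, Proposal C 12. Proposal C has the fewest and is eliminated.
Round 4: Proposal F 20, Proposal H 18. Proposal F has a majority.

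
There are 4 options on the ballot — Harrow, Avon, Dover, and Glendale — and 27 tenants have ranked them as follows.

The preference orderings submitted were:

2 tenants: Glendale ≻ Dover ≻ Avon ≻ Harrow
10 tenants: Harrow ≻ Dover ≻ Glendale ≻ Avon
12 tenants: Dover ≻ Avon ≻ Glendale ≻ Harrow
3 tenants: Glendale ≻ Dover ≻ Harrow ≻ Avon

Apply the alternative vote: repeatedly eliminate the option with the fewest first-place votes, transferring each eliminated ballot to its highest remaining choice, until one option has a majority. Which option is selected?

Dover

Round 1: Dover 12, Harrow 10, Glendale 5, Avon 0. Avon has the fewest and is eliminated.
Round 2: Dover 12, Harrow 10, Glendale 5. Glendale has the fewest and is eliminated.
Round 3: Dover 17, Harrow 10. Dover has a majority.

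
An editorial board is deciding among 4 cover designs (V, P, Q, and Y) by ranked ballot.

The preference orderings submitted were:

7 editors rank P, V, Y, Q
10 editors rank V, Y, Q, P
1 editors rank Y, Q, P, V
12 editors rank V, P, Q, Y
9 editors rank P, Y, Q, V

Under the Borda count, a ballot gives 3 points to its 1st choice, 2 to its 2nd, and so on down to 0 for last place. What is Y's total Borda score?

48

Borda scores:
  V: 7·2 + 10·3 + 0 + 12·3 + 9·0 = 80
  P: 7·3 + 10·0 + 1 + 12·2 + 9·3 = 73
  Q: 7·0 + 10·1 + 2 + 12·1 + 9·1 = 33
  Y: 7·1 + 10·2 + 3 + 12·0 + 9·2 = 48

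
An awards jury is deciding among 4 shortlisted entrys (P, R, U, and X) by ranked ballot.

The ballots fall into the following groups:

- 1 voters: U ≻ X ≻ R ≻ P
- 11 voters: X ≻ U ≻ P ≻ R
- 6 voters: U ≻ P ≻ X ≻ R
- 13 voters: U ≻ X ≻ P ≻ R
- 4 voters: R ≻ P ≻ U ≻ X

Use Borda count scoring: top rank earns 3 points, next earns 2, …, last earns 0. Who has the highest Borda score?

Borda scores:
  P: 0 + 11·1 + 6·2 + 13·1 + 4·2 = 44
  R: 1 + 11·0 + 6·0 + 13·0 + 4·3 = 13
  U: 3 + 11·2 + 6·3 + 13·3 + 4·1 = 86
  X: 2 + 11·3 + 6·1 + 13·2 + 4·0 = 67
U has the highest total.

U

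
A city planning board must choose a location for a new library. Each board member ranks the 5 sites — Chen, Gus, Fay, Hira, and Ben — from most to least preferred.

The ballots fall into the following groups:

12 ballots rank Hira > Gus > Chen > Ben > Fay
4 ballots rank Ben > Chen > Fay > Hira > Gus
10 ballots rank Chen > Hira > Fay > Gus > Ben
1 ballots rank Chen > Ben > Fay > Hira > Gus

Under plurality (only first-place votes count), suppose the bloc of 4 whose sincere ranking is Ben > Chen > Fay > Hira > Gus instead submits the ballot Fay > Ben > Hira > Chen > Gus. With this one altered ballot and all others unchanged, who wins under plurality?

First-place totals with the altered ballot: Chen 11, Gus 0, Fay 4, Hira 12, Ben 0.
The winner is unchanged: still Hira.

Hira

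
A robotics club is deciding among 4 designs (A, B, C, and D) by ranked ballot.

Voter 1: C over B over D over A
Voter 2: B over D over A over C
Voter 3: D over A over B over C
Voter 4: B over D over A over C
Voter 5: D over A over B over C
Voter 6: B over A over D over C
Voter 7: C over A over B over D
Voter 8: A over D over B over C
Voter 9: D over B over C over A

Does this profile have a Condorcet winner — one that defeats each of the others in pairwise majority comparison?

Head-to-head results (9 voters total):
A vs B: B wins 5–4.
A vs C: A wins 6–3.
A vs D: D wins 6–3.
B vs C: B wins 7–2.
B vs D: B wins 5–4.
C vs D: D wins 7–2.
B beats each rival — A (5–4), C (7–2), D (5–4) — so B is the Condorcet winner.

Yes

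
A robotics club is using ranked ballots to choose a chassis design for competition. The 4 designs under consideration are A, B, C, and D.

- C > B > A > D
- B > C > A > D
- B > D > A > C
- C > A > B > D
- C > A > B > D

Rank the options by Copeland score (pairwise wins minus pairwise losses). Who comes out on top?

Pairwise results:
  A vs B: B wins 3–2.
  A vs C: C wins 4–1.
  A vs D: A wins 4–1.
  B vs C: C wins 3–2.
  B vs D: B wins 5–0.
  C vs D: C wins 4–1.
Copeland scores (wins − losses):
  A: 1 − 2 = -1
  B: 2 − 1 = 1
  C: 3 − 0 = 3
  D: 0 − 3 = -3
C has the best Copeland score.

C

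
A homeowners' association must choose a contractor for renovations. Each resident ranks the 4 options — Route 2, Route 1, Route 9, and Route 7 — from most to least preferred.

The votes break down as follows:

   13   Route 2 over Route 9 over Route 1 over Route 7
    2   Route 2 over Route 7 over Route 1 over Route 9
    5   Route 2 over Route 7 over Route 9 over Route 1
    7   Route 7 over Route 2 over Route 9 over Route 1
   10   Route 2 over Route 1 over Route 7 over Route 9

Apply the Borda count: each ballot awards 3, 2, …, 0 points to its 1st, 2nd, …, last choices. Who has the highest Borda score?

Route 2

Borda scores:
  Route 2: 13·3 + 2·3 + 5·3 + 7·2 + 10·3 = 104
  Route 1: 13·1 + 2·1 + 5·0 + 7·0 + 10·2 = 35
  Route 9: 13·2 + 2·0 + 5·1 + 7·1 + 10·0 = 38
  Route 7: 13·0 + 2·2 + 5·2 + 7·3 + 10·1 = 45
Route 2 has the highest total.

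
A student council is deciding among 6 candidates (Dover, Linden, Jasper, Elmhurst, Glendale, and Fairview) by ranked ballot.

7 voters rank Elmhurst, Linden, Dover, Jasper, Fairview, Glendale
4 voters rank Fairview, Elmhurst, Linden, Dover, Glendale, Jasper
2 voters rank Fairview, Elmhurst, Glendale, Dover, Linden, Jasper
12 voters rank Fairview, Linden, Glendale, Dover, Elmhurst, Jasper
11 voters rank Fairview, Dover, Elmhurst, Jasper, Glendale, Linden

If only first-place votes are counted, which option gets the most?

First-place vote totals:
  Dover: 0
  Linden: 0
  Jasper: 0
  Elmhurst: 7
  Glendale: 0
  Fairview: 29
Fairview has the most first-place votes.

Fairview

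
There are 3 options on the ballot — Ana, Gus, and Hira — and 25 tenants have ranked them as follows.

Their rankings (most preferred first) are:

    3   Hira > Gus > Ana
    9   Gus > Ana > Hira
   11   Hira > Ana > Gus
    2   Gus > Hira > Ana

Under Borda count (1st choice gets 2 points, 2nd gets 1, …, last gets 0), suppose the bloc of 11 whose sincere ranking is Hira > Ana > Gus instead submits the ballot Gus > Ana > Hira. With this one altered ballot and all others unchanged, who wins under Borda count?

Gus

Borda totals with the altered ballot: Ana 20, Gus 47, Hira 8.
The switch changes the winner from Hira to Gus.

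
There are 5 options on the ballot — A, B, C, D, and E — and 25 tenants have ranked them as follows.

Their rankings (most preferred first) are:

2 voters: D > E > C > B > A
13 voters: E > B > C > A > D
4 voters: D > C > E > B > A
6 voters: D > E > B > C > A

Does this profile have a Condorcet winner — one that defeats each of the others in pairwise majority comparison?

Head-to-head results (25 voters total):
A vs B: B wins 25–0.
A vs C: C wins 25–0.
A vs D: A wins 13–12.
A vs E: E wins 25–0.
B vs C: B wins 19–6.
B vs D: B wins 13–12.
B vs E: E wins 25–0.
C vs D: C wins 13–12.
C vs E: E wins 21–4.
D vs E: E wins 13–12.
E beats each rival — A (25–0), B (25–0), C (21–4), D (13–12) — so E is the Condorcet winner.

Yes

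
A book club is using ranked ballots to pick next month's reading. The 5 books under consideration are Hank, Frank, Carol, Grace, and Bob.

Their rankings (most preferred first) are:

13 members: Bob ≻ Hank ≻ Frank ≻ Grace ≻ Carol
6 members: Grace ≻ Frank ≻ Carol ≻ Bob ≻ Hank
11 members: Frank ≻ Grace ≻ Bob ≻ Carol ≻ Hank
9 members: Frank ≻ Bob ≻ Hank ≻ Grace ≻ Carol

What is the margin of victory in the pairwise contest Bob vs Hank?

Ballots ranking Bob above Hank: 13+6+11+9 = 39.
Ballots ranking Hank above Bob: 0.
Bob wins 39–0, a margin of 39.

39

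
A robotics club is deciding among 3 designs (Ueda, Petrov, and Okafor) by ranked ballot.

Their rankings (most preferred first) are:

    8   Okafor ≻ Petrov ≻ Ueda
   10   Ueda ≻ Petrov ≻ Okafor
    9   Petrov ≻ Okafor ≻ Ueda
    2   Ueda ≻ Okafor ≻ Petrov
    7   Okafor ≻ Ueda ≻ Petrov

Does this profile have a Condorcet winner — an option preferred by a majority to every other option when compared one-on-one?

Head-to-head results (36 voters total):
Ueda vs Petrov: Ueda wins 19–17.
Ueda vs Okafor: Okafor wins 24–12.
Petrov vs Okafor: Petrov wins 19–17.
No candidate beats all others: Ueda beats Petrov beats Okafor beats Ueda, a majority cycle.

No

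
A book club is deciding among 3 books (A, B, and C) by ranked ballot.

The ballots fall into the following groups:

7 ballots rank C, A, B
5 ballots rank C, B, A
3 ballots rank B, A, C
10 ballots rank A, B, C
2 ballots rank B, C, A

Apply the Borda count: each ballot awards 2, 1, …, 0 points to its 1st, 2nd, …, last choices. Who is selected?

Borda scores:
  A: 7·1 + 5·0 + 3·1 + 10·2 + 2·0 = 30
  B: 7·0 + 5·1 + 3·2 + 10·1 + 2·2 = 25
  C: 7·2 + 5·2 + 3·0 + 10·0 + 2·1 = 26
A has the highest total.

A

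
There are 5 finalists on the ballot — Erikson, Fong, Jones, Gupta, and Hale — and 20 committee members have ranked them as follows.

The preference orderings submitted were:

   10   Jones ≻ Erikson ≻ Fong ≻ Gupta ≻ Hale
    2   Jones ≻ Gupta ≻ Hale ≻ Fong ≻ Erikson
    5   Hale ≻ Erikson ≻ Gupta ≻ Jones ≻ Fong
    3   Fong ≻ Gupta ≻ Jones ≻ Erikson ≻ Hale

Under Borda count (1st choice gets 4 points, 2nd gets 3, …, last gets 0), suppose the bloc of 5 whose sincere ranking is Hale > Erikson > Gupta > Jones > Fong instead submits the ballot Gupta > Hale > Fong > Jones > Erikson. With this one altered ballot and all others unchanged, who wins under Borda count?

Borda totals with the altered ballot: Erikson 33, Fong 44, Jones 59, Gupta 45, Hale 19.
The winner is unchanged: still Jones.

Jones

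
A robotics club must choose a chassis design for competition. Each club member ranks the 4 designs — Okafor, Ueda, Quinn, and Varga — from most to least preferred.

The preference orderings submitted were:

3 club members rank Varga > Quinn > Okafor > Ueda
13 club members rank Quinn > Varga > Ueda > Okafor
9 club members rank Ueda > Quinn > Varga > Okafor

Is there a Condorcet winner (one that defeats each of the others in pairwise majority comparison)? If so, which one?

Quinn

Head-to-head results (25 voters total):
Okafor vs Ueda: Ueda wins 22–3.
Okafor vs Quinn: Quinn wins 25–0.
Okafor vs Varga: Varga wins 25–0.
Ueda vs Quinn: Quinn wins 16–9.
Ueda vs Varga: Varga wins 16–9.
Quinn vs Varga: Quinn wins 22–3.
Quinn beats each rival — Okafor (25–0), Ueda (16–9), Varga (22–3) — so Quinn is the Condorcet winner.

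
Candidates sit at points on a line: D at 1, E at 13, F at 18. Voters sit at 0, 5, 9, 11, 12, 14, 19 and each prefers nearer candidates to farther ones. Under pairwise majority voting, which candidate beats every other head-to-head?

With single-peaked preferences on a line, the Condorcet winner is the candidate closest to the median voter.
The median voter (position 11) is closest to E at 13.
Check: E vs F — voters closer to E: 6 of 7.

E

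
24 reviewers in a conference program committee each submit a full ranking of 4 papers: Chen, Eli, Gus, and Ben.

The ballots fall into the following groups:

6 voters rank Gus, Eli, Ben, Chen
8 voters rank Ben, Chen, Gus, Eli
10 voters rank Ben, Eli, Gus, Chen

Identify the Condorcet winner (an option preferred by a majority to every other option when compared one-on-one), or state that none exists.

Ben

Head-to-head results (24 voters total):
Chen vs Eli: Eli wins 16–8.
Chen vs Gus: Gus wins 16–8.
Chen vs Ben: Ben wins 24–0.
Eli vs Gus: Gus wins 14–10.
Eli vs Ben: Ben wins 18–6.
Gus vs Ben: Ben wins 18–6.
Ben beats each rival — Chen (24–0), Eli (18–6), Gus (18–6) — so Ben is the Condorcet winner.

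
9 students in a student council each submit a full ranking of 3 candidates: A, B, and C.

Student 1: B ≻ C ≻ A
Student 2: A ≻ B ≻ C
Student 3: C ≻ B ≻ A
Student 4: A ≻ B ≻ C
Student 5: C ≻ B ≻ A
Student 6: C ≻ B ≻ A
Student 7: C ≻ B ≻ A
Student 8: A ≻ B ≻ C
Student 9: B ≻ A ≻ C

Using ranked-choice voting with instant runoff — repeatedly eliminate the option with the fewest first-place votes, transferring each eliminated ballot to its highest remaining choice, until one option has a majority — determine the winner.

Round 1: C 4, A 3, B 2. B has the fewest and is eliminated.
Round 2: C 5, A 4. C has a majority.

C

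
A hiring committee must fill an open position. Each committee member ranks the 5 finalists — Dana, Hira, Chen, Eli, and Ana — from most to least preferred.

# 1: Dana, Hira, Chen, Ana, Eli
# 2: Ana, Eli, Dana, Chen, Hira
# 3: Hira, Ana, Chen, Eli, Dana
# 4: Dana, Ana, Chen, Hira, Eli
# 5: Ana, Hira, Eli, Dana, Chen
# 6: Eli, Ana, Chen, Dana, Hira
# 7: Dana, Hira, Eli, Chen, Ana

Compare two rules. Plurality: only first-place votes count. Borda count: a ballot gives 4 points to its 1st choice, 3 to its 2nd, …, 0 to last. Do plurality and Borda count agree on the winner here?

Plurality first-place counts: Dana 3, Hira 1, Chen 0, Eli 1, Ana 2 → Dana.
Borda totals: Dana 16, Hira 14, Chen 10, Eli 12, Ana 18 → Ana.
The two rules disagree: plurality picks Dana, Borda picks Ana.

No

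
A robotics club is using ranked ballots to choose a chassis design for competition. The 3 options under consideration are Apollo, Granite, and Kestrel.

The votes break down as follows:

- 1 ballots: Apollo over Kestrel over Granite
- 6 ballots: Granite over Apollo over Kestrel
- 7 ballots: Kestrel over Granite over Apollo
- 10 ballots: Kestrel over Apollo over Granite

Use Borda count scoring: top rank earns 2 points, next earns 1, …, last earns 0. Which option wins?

Kestrel

Borda scores:
  Apollo: 2 + 6·1 + 7·0 + 10·1 = 18
  Granite: 0 + 6·2 + 7·1 + 10·0 = 19
  Kestrel: 1 + 6·0 + 7·2 + 10·2 = 35
Kestrel has the highest total.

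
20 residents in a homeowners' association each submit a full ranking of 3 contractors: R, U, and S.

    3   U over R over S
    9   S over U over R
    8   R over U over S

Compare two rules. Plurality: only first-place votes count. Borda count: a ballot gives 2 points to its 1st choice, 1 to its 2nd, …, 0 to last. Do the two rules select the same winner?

Plurality first-place counts: R 8, U 3, S 9 → S.
Borda totals: R 19, U 23, S 18 → U.
The two rules disagree: plurality picks S, Borda picks U.

No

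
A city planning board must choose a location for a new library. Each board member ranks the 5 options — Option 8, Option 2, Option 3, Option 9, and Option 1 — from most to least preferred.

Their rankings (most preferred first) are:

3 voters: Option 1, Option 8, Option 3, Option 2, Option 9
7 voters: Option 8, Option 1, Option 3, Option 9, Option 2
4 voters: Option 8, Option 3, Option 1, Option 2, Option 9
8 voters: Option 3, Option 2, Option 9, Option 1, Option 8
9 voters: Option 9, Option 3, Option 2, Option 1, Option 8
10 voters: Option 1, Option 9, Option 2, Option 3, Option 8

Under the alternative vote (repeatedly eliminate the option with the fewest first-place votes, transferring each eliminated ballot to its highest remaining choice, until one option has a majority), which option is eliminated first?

Option 2

Round 1: Option 1 13, Option 8 11, Option 9 9, Option 3 8, Option 2 0. Option 2 has the fewest and is eliminated.
Round 2: Option 1 13, Option 8 11, Option 9 9, Option 3 8. Option 3 has the fewest and is eliminated.
Round 3: Option 9 17, Option 1 13, Option 8 11. Option 8 has the fewest and is eliminated.
Round 4: Option 1 24, Option 9 17. Option 1 has a majority.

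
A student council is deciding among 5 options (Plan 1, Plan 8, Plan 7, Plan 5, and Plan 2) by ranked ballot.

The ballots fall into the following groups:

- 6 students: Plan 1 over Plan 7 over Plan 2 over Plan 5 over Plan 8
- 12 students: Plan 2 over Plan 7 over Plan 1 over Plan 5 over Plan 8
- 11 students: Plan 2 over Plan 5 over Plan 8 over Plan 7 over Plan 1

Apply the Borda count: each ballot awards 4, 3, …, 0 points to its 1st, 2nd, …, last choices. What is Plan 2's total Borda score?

104

Borda scores:
  Plan 1: 6·4 + 12·2 + 11·0 = 48
  Plan 8: 6·0 + 12·0 + 11·2 = 22
  Plan 7: 6·3 + 12·3 + 11·1 = 65
  Plan 5: 6·1 + 12·1 + 11·3 = 51
  Plan 2: 6·2 + 12·4 + 11·4 = 104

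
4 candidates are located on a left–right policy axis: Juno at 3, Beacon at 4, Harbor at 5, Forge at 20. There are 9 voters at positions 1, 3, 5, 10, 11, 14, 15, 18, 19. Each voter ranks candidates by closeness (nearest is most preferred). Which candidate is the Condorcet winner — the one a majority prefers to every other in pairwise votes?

Harbor

With single-peaked preferences on a line, the Condorcet winner is the candidate closest to the median voter.
The median voter (position 11) is closest to Harbor at 5.
Check: Harbor vs Juno — voters closer to Harbor: 7 of 9.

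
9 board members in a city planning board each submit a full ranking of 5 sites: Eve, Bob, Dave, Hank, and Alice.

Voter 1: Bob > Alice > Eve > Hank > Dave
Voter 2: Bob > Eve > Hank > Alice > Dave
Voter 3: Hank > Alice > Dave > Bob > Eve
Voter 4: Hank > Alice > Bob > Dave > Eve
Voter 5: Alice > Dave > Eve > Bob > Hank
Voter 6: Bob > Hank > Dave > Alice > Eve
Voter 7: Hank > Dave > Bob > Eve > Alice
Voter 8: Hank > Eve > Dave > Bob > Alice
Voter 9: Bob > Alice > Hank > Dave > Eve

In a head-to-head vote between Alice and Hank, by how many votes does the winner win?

3

Ballots ranking Alice above Hank: 3.
Ballots ranking Hank above Alice: 6.
Hank wins 6–3, a margin of 3.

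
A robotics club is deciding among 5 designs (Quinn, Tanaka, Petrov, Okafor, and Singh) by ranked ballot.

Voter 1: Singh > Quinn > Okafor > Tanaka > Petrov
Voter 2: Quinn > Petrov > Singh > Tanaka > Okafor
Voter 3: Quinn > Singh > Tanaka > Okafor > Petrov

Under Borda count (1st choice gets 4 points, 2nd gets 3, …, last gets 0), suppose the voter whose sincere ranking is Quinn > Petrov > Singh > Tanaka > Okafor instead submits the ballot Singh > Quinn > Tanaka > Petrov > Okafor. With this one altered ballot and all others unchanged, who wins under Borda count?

Singh

Borda totals with the altered ballot: Quinn 10, Tanaka 5, Petrov 1, Okafor 3, Singh 11.
The switch changes the winner from Quinn to Singh.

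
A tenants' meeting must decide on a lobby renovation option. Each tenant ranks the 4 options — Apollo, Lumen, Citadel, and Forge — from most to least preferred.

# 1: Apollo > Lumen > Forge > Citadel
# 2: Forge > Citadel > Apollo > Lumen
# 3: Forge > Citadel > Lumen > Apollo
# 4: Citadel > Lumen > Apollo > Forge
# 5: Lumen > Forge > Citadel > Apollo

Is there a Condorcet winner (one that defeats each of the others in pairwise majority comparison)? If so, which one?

None — there is no Condorcet winner

Head-to-head results (5 voters total):
Apollo vs Lumen: Lumen wins 3–2.
Apollo vs Citadel: Citadel wins 4–1.
Apollo vs Forge: Forge wins 3–2.
Lumen vs Citadel: Citadel wins 3–2.
Lumen vs Forge: Lumen wins 3–2.
Citadel vs Forge: Forge wins 4–1.
No candidate beats all others: Lumen beats Forge beats Citadel beats Lumen, a majority cycle.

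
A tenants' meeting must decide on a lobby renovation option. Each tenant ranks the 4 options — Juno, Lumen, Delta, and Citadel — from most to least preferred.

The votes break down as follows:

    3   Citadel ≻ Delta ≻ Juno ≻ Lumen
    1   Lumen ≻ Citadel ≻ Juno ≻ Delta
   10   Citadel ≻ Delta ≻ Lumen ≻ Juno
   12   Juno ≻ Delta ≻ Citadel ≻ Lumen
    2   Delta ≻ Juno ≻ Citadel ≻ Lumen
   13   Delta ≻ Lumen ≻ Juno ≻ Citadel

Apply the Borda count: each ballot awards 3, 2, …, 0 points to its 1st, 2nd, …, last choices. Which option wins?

Delta

Borda scores:
  Juno: 3·1 + 1 + 10·0 + 12·3 + 2·2 + 13·1 = 57
  Lumen: 3·0 + 3 + 10·1 + 12·0 + 2·0 + 13·2 = 39
  Delta: 3·2 + 0 + 10·2 + 12·2 + 2·3 + 13·3 = 95
  Citadel: 3·3 + 2 + 10·3 + 12·1 + 2·1 + 13·0 = 55
Delta has the highest total.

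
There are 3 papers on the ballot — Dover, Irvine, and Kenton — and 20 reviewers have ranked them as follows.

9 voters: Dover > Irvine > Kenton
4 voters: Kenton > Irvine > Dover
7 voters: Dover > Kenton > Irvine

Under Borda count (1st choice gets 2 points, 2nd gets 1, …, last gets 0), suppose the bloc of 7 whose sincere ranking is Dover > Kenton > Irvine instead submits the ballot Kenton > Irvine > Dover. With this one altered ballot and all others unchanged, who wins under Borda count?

Kenton

Borda totals with the altered ballot: Dover 18, Irvine 20, Kenton 22.
The switch changes the winner from Dover to Kenton.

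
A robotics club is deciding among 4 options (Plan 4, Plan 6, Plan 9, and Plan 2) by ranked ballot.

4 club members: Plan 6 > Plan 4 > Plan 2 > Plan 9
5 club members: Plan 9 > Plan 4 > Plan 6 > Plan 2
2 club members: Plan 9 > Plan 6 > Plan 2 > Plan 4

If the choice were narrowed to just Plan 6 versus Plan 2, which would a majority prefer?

Plan 6

Ballots ranking Plan 6 above Plan 2: 4+5+2 = 11.
Ballots ranking Plan 2 above Plan 6: 0.
Plan 6 wins the head-to-head, 11–0.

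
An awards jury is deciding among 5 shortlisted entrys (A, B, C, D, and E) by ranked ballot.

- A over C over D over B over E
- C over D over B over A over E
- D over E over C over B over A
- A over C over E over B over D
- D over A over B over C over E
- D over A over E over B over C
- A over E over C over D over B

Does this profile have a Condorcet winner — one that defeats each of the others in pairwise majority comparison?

Head-to-head results (7 voters total):
A vs B: A wins 5–2.
A vs C: A wins 5–2.
A vs D: D wins 4–3.
A vs E: A wins 6–1.
B vs C: C wins 5–2.
B vs D: D wins 6–1.
B vs E: E wins 4–3.
C vs D: C wins 4–3.
C vs E: C wins 4–3.
D vs E: D wins 5–2.
No candidate beats all others: A beats C beats D beats A, a majority cycle.

No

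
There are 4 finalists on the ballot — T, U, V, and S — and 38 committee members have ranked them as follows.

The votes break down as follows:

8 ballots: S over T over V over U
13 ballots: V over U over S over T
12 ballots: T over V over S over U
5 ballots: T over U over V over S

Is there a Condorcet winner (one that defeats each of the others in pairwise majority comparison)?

Head-to-head results (38 voters total):
T vs U: T wins 25–13.
T vs V: T wins 25–13.
T vs S: S wins 21–17.
U vs V: V wins 33–5.
U vs S: S wins 20–18.
V vs S: V wins 30–8.
No candidate beats all others: T beats V beats S beats T, a majority cycle.

No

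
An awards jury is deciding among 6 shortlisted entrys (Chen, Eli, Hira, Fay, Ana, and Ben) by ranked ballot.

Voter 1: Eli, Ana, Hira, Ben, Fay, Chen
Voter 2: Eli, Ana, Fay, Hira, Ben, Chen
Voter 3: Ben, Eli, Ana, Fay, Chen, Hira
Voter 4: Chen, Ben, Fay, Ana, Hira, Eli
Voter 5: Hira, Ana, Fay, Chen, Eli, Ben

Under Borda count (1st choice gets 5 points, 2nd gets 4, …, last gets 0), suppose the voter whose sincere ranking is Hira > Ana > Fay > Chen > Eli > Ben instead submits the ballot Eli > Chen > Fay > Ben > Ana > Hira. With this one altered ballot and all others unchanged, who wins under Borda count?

Borda totals with the altered ballot: Chen 10, Eli 19, Hira 6, Fay 12, Ana 14, Ben 14.
The switch changes the winner from Ana to Eli.

Eli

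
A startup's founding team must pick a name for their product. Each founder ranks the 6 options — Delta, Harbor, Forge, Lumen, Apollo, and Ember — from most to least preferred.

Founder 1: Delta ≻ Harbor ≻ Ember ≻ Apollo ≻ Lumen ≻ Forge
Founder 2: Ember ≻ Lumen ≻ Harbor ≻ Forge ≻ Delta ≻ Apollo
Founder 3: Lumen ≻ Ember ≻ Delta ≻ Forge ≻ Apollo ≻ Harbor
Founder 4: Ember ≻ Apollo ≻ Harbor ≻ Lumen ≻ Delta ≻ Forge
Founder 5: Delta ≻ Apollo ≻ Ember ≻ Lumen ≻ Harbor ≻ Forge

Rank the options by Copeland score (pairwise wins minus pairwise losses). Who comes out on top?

Ember

Pairwise results:
  Delta vs Harbor: Delta wins 3–2.
  Delta vs Forge: Delta wins 4–1.
  Delta vs Lumen: Lumen wins 3–2.
  Delta vs Apollo: Delta wins 4–1.
  Delta vs Ember: Ember wins 3–2.
  Harbor vs Forge: Harbor wins 4–1.
  Harbor vs Lumen: Lumen wins 3–2.
  Harbor vs Apollo: Apollo wins 3–2.
  Harbor vs Ember: Ember wins 4–1.
  Forge vs Lumen: Lumen wins 5–0.
  Forge vs Apollo: Apollo wins 3–2.
  Forge vs Ember: Ember wins 5–0.
  Lumen vs Apollo: Apollo wins 3–2.
  Lumen vs Ember: Ember wins 4–1.
  Apollo vs Ember: Ember wins 4–1.
Copeland scores (wins − losses):
  Delta: 3 − 2 = 1
  Harbor: 1 − 4 = -3
  Forge: 0 − 5 = -5
  Lumen: 3 − 2 = 1
  Apollo: 3 − 2 = 1
  Ember: 5 − 0 = 5
Ember has the best Copeland score.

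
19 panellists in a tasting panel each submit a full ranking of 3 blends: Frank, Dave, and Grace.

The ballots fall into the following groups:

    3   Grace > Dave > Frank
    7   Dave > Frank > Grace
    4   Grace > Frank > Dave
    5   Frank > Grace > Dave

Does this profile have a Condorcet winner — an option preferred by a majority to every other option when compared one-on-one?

Head-to-head results (19 voters total):
Frank vs Dave: Dave wins 10–9.
Frank vs Grace: Frank wins 12–7.
Dave vs Grace: Grace wins 12–7.
No candidate beats all others: Frank beats Grace beats Dave beats Frank, a majority cycle.

No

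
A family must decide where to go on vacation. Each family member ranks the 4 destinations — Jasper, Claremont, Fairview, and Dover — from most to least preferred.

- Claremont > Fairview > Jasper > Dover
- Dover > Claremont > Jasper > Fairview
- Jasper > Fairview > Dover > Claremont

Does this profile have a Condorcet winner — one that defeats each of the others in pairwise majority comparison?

No

Head-to-head results (3 voters total):
Jasper vs Claremont: Claremont wins 2–1.
Jasper vs Fairview: Jasper wins 2–1.
Jasper vs Dover: Jasper wins 2–1.
Claremont vs Fairview: Claremont wins 2–1.
Claremont vs Dover: Dover wins 2–1.
Fairview vs Dover: Fairview wins 2–1.
No candidate beats all others: Jasper beats Dover beats Claremont beats Jasper, a majority cycle.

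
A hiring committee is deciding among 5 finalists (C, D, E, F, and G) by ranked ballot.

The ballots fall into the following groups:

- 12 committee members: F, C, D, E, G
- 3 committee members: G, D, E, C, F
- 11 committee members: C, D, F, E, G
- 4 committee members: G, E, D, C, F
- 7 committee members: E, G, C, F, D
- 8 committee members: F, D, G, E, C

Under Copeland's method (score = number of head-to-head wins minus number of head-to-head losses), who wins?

C

Pairwise results:
  C vs D: C wins 30–15.
  C vs E: C wins 23–22.
  C vs F: C wins 25–20.
  C vs G: C wins 23–22.
  D vs E: D wins 34–11.
  D vs F: F wins 27–18.
  D vs G: D wins 31–14.
  E vs F: F wins 31–14.
  E vs G: E wins 30–15.
  F vs G: F wins 31–14.
Copeland scores (wins − losses):
  C: 4 − 0 = 4
  D: 2 − 2 = 0
  E: 1 − 3 = -2
  F: 3 − 1 = 2
  G: 0 − 4 = -4
C has the best Copeland score.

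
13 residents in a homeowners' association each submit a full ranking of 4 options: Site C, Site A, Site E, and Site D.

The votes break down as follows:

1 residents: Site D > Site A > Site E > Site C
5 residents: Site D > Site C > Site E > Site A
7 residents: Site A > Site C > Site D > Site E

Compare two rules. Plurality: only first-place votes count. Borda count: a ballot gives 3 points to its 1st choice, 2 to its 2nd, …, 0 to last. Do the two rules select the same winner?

No

Plurality first-place counts: Site C 0, Site A 7, Site E 0, Site D 6 → Site A.
Borda totals: Site C 24, Site A 23, Site E 6, Site D 25 → Site D.
The two rules disagree: plurality picks Site A, Borda picks Site D.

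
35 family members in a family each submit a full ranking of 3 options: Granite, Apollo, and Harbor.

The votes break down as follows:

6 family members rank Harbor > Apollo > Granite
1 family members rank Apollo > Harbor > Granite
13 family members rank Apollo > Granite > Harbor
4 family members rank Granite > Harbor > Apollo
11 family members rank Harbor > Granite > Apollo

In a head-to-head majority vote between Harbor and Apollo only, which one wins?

Ballots ranking Harbor above Apollo: 6+4+11 = 21.
Ballots ranking Apollo above Harbor: 1+13 = 14.
Harbor wins the head-to-head, 21–14.

Harbor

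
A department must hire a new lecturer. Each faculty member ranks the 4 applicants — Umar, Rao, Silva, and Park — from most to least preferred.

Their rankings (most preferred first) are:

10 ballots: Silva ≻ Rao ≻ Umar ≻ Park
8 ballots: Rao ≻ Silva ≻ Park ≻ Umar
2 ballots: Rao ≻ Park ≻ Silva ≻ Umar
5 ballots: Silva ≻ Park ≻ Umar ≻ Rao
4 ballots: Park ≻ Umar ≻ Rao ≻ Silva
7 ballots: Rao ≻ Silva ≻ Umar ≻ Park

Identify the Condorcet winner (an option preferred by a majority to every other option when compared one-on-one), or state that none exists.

Head-to-head results (36 voters total):
Umar vs Rao: Rao wins 27–9.
Umar vs Silva: Silva wins 32–4.
Umar vs Park: Park wins 19–17.
Rao vs Silva: Rao wins 21–15.
Rao vs Park: Rao wins 27–9.
Silva vs Park: Silva wins 30–6.
Rao beats each rival — Umar (27–9), Silva (21–15), Park (27–9) — so Rao is the Condorcet winner.

Rao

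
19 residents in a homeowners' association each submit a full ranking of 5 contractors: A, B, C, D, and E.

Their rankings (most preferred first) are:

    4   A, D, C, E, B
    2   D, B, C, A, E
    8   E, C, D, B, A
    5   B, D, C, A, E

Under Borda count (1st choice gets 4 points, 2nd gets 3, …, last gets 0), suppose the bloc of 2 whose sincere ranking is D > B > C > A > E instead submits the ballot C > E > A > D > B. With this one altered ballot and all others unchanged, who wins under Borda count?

C

Borda totals with the altered ballot: A 25, B 28, C 50, D 45, E 42.
The switch changes the winner from D to C.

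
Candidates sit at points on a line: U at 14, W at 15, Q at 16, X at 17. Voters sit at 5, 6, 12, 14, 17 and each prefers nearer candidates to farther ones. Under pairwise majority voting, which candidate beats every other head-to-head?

U

With single-peaked preferences on a line, the Condorcet winner is the candidate closest to the median voter.
The median voter (position 12) is closest to U at 14.
Check: U vs Q — voters closer to U: 4 of 5.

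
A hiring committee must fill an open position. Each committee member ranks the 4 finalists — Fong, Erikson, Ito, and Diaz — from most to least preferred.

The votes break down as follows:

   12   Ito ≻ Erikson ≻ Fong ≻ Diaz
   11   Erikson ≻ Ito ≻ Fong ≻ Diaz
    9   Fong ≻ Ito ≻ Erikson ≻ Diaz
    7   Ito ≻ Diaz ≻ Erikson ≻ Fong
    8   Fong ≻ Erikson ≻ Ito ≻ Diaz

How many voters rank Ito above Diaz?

Ballots ranking Ito above Diaz: 12+11+9+7+8 = 47.
Ballots ranking Diaz above Ito: 0.
So 47 of 47 voters prefer Ito to Diaz.

47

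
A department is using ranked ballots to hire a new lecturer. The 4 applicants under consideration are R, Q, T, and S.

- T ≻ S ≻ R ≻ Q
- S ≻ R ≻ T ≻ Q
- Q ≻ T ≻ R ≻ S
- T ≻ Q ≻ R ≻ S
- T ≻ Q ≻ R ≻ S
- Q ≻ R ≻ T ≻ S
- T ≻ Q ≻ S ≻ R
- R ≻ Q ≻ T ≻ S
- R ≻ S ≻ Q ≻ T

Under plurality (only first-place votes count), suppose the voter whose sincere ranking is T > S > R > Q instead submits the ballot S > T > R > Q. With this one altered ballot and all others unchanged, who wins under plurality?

T

First-place totals with the altered ballot: R 2, Q 2, T 3, S 2.
The winner is unchanged: still T.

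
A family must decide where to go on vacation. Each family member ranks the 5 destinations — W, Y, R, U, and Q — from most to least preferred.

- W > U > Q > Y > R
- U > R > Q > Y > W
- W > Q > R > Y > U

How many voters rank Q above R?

2

Ballots ranking Q above R: 2.
Ballots ranking R above Q: 1.
So 2 of 3 voters prefer Q to R.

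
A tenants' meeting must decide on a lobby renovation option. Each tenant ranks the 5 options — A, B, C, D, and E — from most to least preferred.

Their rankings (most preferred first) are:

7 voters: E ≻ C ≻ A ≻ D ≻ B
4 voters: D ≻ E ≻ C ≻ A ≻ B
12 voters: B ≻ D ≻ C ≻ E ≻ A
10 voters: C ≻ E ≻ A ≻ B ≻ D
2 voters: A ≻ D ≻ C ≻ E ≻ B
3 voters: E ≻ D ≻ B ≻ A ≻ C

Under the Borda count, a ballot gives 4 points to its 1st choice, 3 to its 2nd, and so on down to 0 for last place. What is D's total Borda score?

74

Borda scores:
  A: 7·2 + 4·1 + 12·0 + 10·2 + 2·4 + 3·1 = 49
  B: 7·0 + 4·0 + 12·4 + 10·1 + 2·0 + 3·2 = 64
  C: 7·3 + 4·2 + 12·2 + 10·4 + 2·2 + 3·0 = 97
  D: 7·1 + 4·4 + 12·3 + 10·0 + 2·3 + 3·3 = 74
  E: 7·4 + 4·3 + 12·1 + 10·3 + 2·1 + 3·4 = 96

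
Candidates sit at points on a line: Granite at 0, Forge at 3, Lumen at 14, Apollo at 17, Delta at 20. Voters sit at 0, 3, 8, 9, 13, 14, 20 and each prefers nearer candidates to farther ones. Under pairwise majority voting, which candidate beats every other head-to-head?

With single-peaked preferences on a line, the Condorcet winner is the candidate closest to the median voter.
The median voter (position 9) is closest to Lumen at 14.
Check: Lumen vs Delta — voters closer to Lumen: 6 of 7.

Lumen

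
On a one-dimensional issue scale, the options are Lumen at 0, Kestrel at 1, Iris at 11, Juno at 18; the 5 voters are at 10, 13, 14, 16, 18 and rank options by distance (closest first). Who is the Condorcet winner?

Iris

With single-peaked preferences on a line, the Condorcet winner is the candidate closest to the median voter.
The median voter (position 14) is closest to Iris at 11.
Check: Iris vs Kestrel — voters closer to Iris: 5 of 5.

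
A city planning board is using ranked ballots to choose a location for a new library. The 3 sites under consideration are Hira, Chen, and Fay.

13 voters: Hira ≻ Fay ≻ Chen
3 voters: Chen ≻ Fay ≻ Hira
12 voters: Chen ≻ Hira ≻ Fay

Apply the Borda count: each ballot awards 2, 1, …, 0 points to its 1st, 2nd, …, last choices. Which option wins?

Borda scores:
  Hira: 13·2 + 3·0 + 12·1 = 38
  Chen: 13·0 + 3·2 + 12·2 = 30
  Fay: 13·1 + 3·1 + 12·0 = 16
Hira has the highest total.

Hira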